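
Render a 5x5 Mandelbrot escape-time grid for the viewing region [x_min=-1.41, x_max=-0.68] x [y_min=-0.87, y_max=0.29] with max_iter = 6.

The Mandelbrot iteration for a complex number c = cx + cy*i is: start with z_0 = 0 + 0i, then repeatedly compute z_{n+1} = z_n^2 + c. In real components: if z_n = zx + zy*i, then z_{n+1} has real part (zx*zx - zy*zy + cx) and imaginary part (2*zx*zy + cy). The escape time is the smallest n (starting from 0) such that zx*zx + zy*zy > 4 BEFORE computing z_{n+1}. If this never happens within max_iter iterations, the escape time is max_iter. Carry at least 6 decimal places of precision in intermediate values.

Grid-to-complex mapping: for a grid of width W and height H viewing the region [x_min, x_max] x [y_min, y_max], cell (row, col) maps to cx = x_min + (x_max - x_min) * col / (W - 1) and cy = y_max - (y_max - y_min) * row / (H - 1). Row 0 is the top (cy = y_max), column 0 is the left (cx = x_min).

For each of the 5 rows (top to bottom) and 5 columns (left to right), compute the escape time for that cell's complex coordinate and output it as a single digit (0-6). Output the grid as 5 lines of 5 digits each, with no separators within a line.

Answer: 56666
66666
56666
33556
33334

Derivation:
(row=0, col=0): c = -1.4100 + 0.2900i → escape time 5
(row=0, col=1): c = -1.2275 + 0.2900i → escape time 6
(row=0, col=2): c = -1.0450 + 0.2900i → escape time 6
(row=0, col=3): c = -0.8625 + 0.2900i → escape time 6
(row=0, col=4): c = -0.6800 + 0.2900i → escape time 6
(row=1, col=0): c = -1.4100 + 0.0000i → escape time 6
(row=1, col=1): c = -1.2275 + 0.0000i → escape time 6
(row=1, col=2): c = -1.0450 + 0.0000i → escape time 6
(row=1, col=3): c = -0.8625 + 0.0000i → escape time 6
(row=1, col=4): c = -0.6800 + 0.0000i → escape time 6
(row=2, col=0): c = -1.4100 + -0.2900i → escape time 5
(row=2, col=1): c = -1.2275 + -0.2900i → escape time 6
(row=2, col=2): c = -1.0450 + -0.2900i → escape time 6
(row=2, col=3): c = -0.8625 + -0.2900i → escape time 6
(row=2, col=4): c = -0.6800 + -0.2900i → escape time 6
(row=3, col=0): c = -1.4100 + -0.5800i → escape time 3
(row=3, col=1): c = -1.2275 + -0.5800i → escape time 3
(row=3, col=2): c = -1.0450 + -0.5800i → escape time 5
(row=3, col=3): c = -0.8625 + -0.5800i → escape time 5
(row=3, col=4): c = -0.6800 + -0.5800i → escape time 6
(row=4, col=0): c = -1.4100 + -0.8700i → escape time 3
(row=4, col=1): c = -1.2275 + -0.8700i → escape time 3
(row=4, col=2): c = -1.0450 + -0.8700i → escape time 3
(row=4, col=3): c = -0.8625 + -0.8700i → escape time 3
(row=4, col=4): c = -0.6800 + -0.8700i → escape time 4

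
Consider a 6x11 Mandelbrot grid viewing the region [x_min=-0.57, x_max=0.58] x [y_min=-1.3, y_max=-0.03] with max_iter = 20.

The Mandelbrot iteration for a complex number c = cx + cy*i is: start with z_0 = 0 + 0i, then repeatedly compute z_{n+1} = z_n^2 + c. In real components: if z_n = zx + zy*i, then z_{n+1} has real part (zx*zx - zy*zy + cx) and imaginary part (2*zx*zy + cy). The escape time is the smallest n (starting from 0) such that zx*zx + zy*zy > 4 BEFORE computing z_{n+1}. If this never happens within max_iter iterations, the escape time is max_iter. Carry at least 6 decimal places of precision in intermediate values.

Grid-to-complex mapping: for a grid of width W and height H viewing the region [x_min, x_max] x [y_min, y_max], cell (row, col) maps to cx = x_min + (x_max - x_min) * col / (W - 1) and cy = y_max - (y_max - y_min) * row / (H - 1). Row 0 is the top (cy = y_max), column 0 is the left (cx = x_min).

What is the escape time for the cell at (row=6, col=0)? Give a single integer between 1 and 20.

z_0 = 0 + 0i, c = -0.5700 + -0.7920i
Iter 1: z = -0.5700 + -0.7920i, |z|^2 = 0.9522
Iter 2: z = -0.8724 + 0.1109i, |z|^2 = 0.7733
Iter 3: z = 0.1787 + -0.9855i, |z|^2 = 1.0031
Iter 4: z = -1.5092 + -1.1443i, |z|^2 = 3.5869
Iter 5: z = 0.3983 + 2.6618i, |z|^2 = 7.2436
Escaped at iteration 5

Answer: 5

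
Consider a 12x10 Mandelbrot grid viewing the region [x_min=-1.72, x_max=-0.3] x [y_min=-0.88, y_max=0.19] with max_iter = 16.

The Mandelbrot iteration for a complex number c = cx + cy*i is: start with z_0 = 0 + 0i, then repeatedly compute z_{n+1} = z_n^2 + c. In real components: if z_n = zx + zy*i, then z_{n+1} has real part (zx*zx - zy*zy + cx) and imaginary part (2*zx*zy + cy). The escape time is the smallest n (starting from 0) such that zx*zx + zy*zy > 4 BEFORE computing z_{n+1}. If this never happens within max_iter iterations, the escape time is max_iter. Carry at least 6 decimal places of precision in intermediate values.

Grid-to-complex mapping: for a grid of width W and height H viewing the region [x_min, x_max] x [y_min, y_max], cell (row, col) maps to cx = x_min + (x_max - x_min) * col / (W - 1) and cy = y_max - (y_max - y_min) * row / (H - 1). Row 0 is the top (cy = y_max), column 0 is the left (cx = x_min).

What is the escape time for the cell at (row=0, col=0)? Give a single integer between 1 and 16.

z_0 = 0 + 0i, c = -1.7200 + 0.1900i
Iter 1: z = -1.7200 + 0.1900i, |z|^2 = 2.9945
Iter 2: z = 1.2023 + -0.4636i, |z|^2 = 1.6605
Iter 3: z = -0.4894 + -0.9248i, |z|^2 = 1.0947
Iter 4: z = -2.3357 + 1.0952i, |z|^2 = 6.6548
Escaped at iteration 4

Answer: 4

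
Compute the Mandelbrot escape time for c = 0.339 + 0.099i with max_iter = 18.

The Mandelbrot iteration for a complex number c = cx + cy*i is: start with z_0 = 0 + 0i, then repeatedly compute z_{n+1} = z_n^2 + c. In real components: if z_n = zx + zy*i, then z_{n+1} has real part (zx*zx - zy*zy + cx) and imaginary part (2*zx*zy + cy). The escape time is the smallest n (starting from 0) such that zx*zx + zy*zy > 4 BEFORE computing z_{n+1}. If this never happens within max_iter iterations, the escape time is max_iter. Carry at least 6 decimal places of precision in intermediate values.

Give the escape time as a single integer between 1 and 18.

Answer: 18

Derivation:
z_0 = 0 + 0i, c = 0.3390 + 0.0990i
Iter 1: z = 0.3390 + 0.0990i, |z|^2 = 0.1247
Iter 2: z = 0.4441 + 0.1661i, |z|^2 = 0.2248
Iter 3: z = 0.5086 + 0.2466i, |z|^2 = 0.3195
Iter 4: z = 0.5369 + 0.3498i, |z|^2 = 0.4107
Iter 5: z = 0.5049 + 0.4747i, |z|^2 = 0.4802
Iter 6: z = 0.3686 + 0.5783i, |z|^2 = 0.4704
Iter 7: z = 0.1404 + 0.5254i, |z|^2 = 0.2958
Iter 8: z = 0.0827 + 0.2466i, |z|^2 = 0.0676
Iter 9: z = 0.2850 + 0.1398i, |z|^2 = 0.1008
Iter 10: z = 0.4007 + 0.1787i, |z|^2 = 0.1925
Iter 11: z = 0.4676 + 0.2422i, |z|^2 = 0.2774
Iter 12: z = 0.4990 + 0.3255i, |z|^2 = 0.3550
Iter 13: z = 0.4821 + 0.4239i, |z|^2 = 0.4121
Iter 14: z = 0.3917 + 0.5077i, |z|^2 = 0.4112
Iter 15: z = 0.2347 + 0.4967i, |z|^2 = 0.3018
Iter 16: z = 0.1473 + 0.3321i, |z|^2 = 0.1320
Iter 17: z = 0.2504 + 0.1969i, |z|^2 = 0.1015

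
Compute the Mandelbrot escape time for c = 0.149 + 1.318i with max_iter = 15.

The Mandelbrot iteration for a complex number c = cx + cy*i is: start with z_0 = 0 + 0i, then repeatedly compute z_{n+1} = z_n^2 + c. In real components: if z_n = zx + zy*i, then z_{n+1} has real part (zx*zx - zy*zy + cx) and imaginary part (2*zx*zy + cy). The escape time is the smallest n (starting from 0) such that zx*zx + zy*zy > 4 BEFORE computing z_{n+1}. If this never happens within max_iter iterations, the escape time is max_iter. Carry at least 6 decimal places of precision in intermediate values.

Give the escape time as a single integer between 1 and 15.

z_0 = 0 + 0i, c = 0.1490 + 1.3180i
Iter 1: z = 0.1490 + 1.3180i, |z|^2 = 1.7593
Iter 2: z = -1.5659 + 1.7108i, |z|^2 = 5.3788
Escaped at iteration 2

Answer: 2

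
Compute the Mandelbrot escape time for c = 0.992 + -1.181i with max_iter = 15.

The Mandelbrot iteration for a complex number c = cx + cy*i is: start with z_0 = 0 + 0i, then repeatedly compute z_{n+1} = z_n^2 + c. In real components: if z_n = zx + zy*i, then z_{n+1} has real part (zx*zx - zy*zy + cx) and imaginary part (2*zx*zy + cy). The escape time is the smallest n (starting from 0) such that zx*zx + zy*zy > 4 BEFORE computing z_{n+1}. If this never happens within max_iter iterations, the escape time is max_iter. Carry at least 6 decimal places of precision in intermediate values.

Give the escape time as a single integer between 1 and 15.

z_0 = 0 + 0i, c = 0.9920 + -1.1810i
Iter 1: z = 0.9920 + -1.1810i, |z|^2 = 2.3788
Iter 2: z = 0.5813 + -3.5241i, |z|^2 = 12.7572
Escaped at iteration 2

Answer: 2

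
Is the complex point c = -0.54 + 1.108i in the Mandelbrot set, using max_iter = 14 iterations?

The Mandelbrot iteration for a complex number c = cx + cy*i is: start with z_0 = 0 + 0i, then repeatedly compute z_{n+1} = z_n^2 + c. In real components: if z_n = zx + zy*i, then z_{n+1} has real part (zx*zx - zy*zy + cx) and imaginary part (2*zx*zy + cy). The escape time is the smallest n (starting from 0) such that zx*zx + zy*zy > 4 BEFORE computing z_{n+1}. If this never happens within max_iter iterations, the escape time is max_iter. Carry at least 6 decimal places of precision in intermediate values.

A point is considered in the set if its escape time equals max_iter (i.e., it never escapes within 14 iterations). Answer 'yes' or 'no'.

z_0 = 0 + 0i, c = -0.5400 + 1.1080i
Iter 1: z = -0.5400 + 1.1080i, |z|^2 = 1.5193
Iter 2: z = -1.4761 + -0.0886i, |z|^2 = 2.1866
Iter 3: z = 1.6309 + 1.3697i, |z|^2 = 4.5359
Escaped at iteration 3

Answer: no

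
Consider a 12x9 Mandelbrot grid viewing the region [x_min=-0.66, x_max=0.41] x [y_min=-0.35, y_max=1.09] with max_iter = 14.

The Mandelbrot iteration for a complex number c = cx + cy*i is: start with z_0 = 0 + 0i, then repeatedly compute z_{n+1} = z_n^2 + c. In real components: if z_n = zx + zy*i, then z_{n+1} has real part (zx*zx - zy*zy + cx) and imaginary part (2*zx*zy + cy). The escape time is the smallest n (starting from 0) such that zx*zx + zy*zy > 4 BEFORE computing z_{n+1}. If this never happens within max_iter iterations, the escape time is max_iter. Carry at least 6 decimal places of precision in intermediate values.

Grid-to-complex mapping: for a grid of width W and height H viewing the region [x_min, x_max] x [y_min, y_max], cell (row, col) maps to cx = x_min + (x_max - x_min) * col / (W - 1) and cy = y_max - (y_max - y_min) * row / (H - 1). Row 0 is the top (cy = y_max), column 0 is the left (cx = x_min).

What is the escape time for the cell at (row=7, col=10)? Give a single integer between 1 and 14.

Answer: 14

Derivation:
z_0 = 0 + 0i, c = 0.3127 + -0.1700i
Iter 1: z = 0.3127 + -0.1700i, |z|^2 = 0.1267
Iter 2: z = 0.3816 + -0.2763i, |z|^2 = 0.2220
Iter 3: z = 0.3820 + -0.3809i, |z|^2 = 0.2910
Iter 4: z = 0.3136 + -0.4610i, |z|^2 = 0.3109
Iter 5: z = 0.1985 + -0.4591i, |z|^2 = 0.2502
Iter 6: z = 0.1413 + -0.3523i, |z|^2 = 0.1441
Iter 7: z = 0.2086 + -0.2696i, |z|^2 = 0.1162
Iter 8: z = 0.2836 + -0.2825i, |z|^2 = 0.1602
Iter 9: z = 0.3133 + -0.3302i, |z|^2 = 0.2072
Iter 10: z = 0.3019 + -0.3769i, |z|^2 = 0.2332
Iter 11: z = 0.2618 + -0.3976i, |z|^2 = 0.2266
Iter 12: z = 0.2232 + -0.3782i, |z|^2 = 0.1928
Iter 13: z = 0.2195 + -0.3388i, |z|^2 = 0.1630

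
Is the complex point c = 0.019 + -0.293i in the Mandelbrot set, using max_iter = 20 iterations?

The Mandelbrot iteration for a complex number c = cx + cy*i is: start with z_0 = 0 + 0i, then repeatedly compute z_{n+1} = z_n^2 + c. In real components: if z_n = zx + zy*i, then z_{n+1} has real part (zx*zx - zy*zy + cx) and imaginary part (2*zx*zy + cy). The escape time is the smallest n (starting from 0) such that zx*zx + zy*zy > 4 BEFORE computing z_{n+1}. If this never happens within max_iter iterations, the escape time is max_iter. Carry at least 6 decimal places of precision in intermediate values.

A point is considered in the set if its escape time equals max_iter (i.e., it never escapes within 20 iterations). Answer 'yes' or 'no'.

z_0 = 0 + 0i, c = 0.0190 + -0.2930i
Iter 1: z = 0.0190 + -0.2930i, |z|^2 = 0.0862
Iter 2: z = -0.0665 + -0.3041i, |z|^2 = 0.0969
Iter 3: z = -0.0691 + -0.2526i, |z|^2 = 0.0686
Iter 4: z = -0.0400 + -0.2581i, |z|^2 = 0.0682
Iter 5: z = -0.0460 + -0.2723i, |z|^2 = 0.0763
Iter 6: z = -0.0531 + -0.2679i, |z|^2 = 0.0746
Iter 7: z = -0.0500 + -0.2646i, |z|^2 = 0.0725
Iter 8: z = -0.0485 + -0.2666i, |z|^2 = 0.0734
Iter 9: z = -0.0497 + -0.2671i, |z|^2 = 0.0738
Iter 10: z = -0.0499 + -0.2664i, |z|^2 = 0.0735
Iter 11: z = -0.0495 + -0.2664i, |z|^2 = 0.0734
Iter 12: z = -0.0495 + -0.2666i, |z|^2 = 0.0735
Iter 13: z = -0.0496 + -0.2666i, |z|^2 = 0.0735
Iter 14: z = -0.0496 + -0.2665i, |z|^2 = 0.0735
Iter 15: z = -0.0496 + -0.2666i, |z|^2 = 0.0735
Iter 16: z = -0.0496 + -0.2666i, |z|^2 = 0.0735
Iter 17: z = -0.0496 + -0.2666i, |z|^2 = 0.0735
Iter 18: z = -0.0496 + -0.2666i, |z|^2 = 0.0735
Iter 19: z = -0.0496 + -0.2666i, |z|^2 = 0.0735
Did not escape in 20 iterations → in set

Answer: yes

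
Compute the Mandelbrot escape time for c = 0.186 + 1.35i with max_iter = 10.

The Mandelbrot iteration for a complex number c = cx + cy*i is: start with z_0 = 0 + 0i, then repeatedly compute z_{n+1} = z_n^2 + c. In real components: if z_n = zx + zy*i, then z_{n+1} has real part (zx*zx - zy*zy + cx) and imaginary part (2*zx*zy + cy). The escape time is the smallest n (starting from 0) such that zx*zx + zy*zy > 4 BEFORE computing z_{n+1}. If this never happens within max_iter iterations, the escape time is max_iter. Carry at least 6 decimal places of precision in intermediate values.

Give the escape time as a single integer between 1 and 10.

z_0 = 0 + 0i, c = 0.1860 + 1.3500i
Iter 1: z = 0.1860 + 1.3500i, |z|^2 = 1.8571
Iter 2: z = -1.6019 + 1.8522i, |z|^2 = 5.9967
Escaped at iteration 2

Answer: 2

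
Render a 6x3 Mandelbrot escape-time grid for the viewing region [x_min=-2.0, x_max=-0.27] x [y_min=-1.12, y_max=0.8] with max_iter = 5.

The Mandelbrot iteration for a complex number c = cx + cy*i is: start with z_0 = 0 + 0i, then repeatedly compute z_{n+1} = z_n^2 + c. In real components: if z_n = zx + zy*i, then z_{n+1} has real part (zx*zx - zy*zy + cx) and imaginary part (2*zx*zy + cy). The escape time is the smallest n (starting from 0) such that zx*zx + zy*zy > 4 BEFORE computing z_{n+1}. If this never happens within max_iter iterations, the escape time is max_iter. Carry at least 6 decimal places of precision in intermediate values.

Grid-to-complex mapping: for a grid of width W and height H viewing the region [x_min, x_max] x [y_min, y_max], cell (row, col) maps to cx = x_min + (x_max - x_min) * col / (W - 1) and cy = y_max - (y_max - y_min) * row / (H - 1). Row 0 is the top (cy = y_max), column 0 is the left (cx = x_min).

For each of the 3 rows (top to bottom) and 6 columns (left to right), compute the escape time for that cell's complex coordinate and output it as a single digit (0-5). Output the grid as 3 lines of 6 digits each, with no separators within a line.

(row=0, col=0): c = -2.0000 + 0.8000i → escape time 1
(row=0, col=1): c = -1.6540 + 0.8000i → escape time 3
(row=0, col=2): c = -1.3080 + 0.8000i → escape time 3
(row=0, col=3): c = -0.9620 + 0.8000i → escape time 3
(row=0, col=4): c = -0.6160 + 0.8000i → escape time 4
(row=0, col=5): c = -0.2700 + 0.8000i → escape time 5
(row=1, col=0): c = -2.0000 + -0.1600i → escape time 1
(row=1, col=1): c = -1.6540 + -0.1600i → escape time 5
(row=1, col=2): c = -1.3080 + -0.1600i → escape time 5
(row=1, col=3): c = -0.9620 + -0.1600i → escape time 5
(row=1, col=4): c = -0.6160 + -0.1600i → escape time 5
(row=1, col=5): c = -0.2700 + -0.1600i → escape time 5
(row=2, col=0): c = -2.0000 + -1.1200i → escape time 1
(row=2, col=1): c = -1.6540 + -1.1200i → escape time 2
(row=2, col=2): c = -1.3080 + -1.1200i → escape time 2
(row=2, col=3): c = -0.9620 + -1.1200i → escape time 3
(row=2, col=4): c = -0.6160 + -1.1200i → escape time 3
(row=2, col=5): c = -0.2700 + -1.1200i → escape time 4

Answer: 133345
155555
122334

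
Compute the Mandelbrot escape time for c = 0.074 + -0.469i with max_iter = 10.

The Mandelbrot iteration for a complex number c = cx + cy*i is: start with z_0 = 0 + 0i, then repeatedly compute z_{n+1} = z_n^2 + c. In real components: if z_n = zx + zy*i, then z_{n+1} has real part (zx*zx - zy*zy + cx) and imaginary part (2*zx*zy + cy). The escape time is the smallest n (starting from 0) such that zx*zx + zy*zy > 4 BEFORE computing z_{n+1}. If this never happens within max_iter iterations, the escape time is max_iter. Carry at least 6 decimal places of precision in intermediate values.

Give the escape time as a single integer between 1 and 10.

z_0 = 0 + 0i, c = 0.0740 + -0.4690i
Iter 1: z = 0.0740 + -0.4690i, |z|^2 = 0.2254
Iter 2: z = -0.1405 + -0.5384i, |z|^2 = 0.3096
Iter 3: z = -0.1962 + -0.3177i, |z|^2 = 0.1394
Iter 4: z = 0.0115 + -0.3444i, |z|^2 = 0.1187
Iter 5: z = -0.0444 + -0.4769i, |z|^2 = 0.2294
Iter 6: z = -0.1515 + -0.4266i, |z|^2 = 0.2049
Iter 7: z = -0.0850 + -0.3397i, |z|^2 = 0.1227
Iter 8: z = -0.0342 + -0.4112i, |z|^2 = 0.1703
Iter 9: z = -0.0939 + -0.4409i, |z|^2 = 0.2032

Answer: 10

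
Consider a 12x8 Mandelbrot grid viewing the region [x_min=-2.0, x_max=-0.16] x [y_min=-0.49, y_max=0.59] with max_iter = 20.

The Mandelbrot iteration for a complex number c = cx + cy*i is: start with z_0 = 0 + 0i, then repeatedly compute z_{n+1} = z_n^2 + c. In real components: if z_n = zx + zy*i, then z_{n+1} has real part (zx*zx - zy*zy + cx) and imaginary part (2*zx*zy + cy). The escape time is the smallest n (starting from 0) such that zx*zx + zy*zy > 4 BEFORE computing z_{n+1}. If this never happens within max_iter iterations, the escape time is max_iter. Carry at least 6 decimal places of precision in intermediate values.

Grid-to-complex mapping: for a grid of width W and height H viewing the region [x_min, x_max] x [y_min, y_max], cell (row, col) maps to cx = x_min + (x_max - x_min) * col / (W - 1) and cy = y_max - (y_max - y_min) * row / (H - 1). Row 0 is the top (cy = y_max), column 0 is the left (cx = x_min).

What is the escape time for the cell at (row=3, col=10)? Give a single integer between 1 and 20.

Answer: 20

Derivation:
z_0 = 0 + 0i, c = -0.3273 + 0.1271i
Iter 1: z = -0.3273 + 0.1271i, |z|^2 = 0.1233
Iter 2: z = -0.2363 + 0.0439i, |z|^2 = 0.0578
Iter 3: z = -0.2733 + 0.1064i, |z|^2 = 0.0860
Iter 4: z = -0.2639 + 0.0690i, |z|^2 = 0.0744
Iter 5: z = -0.2624 + 0.0907i, |z|^2 = 0.0771
Iter 6: z = -0.2667 + 0.0795i, |z|^2 = 0.0774
Iter 7: z = -0.2625 + 0.0847i, |z|^2 = 0.0761
Iter 8: z = -0.2655 + 0.0827i, |z|^2 = 0.0773
Iter 9: z = -0.2636 + 0.0832i, |z|^2 = 0.0764
Iter 10: z = -0.2647 + 0.0833i, |z|^2 = 0.0770
Iter 11: z = -0.2641 + 0.0831i, |z|^2 = 0.0767
Iter 12: z = -0.2644 + 0.0833i, |z|^2 = 0.0768
Iter 13: z = -0.2643 + 0.0831i, |z|^2 = 0.0768
Iter 14: z = -0.2643 + 0.0832i, |z|^2 = 0.0768
Iter 15: z = -0.2643 + 0.0832i, |z|^2 = 0.0768
Iter 16: z = -0.2643 + 0.0832i, |z|^2 = 0.0768
Iter 17: z = -0.2643 + 0.0832i, |z|^2 = 0.0768
Iter 18: z = -0.2643 + 0.0832i, |z|^2 = 0.0768
Iter 19: z = -0.2643 + 0.0832i, |z|^2 = 0.0768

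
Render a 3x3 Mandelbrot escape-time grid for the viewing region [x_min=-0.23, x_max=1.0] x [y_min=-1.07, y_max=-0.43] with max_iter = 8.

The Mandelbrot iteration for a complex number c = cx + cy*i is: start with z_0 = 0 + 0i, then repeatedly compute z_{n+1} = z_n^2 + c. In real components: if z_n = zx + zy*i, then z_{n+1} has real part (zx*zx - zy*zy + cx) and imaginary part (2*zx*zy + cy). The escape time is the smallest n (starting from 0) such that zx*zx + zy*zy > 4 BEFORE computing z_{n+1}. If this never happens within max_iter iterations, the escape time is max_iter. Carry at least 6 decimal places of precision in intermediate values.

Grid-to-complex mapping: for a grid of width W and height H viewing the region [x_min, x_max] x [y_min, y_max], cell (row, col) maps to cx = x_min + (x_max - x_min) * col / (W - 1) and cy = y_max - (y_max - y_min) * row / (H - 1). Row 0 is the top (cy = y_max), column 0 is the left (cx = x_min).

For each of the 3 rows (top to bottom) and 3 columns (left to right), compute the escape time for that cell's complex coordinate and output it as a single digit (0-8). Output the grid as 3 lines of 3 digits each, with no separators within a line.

Answer: 882
842
632

Derivation:
(row=0, col=0): c = -0.2300 + -0.4300i → escape time 8
(row=0, col=1): c = 0.3850 + -0.4300i → escape time 8
(row=0, col=2): c = 1.0000 + -0.4300i → escape time 2
(row=1, col=0): c = -0.2300 + -0.7500i → escape time 8
(row=1, col=1): c = 0.3850 + -0.7500i → escape time 4
(row=1, col=2): c = 1.0000 + -0.7500i → escape time 2
(row=2, col=0): c = -0.2300 + -1.0700i → escape time 6
(row=2, col=1): c = 0.3850 + -1.0700i → escape time 3
(row=2, col=2): c = 1.0000 + -1.0700i → escape time 2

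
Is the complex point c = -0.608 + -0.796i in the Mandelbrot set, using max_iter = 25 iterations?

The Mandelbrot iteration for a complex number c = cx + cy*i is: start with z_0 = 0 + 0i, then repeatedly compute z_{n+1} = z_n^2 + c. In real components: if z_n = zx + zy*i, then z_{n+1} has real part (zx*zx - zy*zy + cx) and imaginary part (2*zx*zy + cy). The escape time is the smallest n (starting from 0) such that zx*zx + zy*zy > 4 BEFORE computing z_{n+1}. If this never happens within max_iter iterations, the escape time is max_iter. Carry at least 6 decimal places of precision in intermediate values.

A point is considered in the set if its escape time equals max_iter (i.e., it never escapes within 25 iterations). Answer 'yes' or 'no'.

z_0 = 0 + 0i, c = -0.6080 + -0.7960i
Iter 1: z = -0.6080 + -0.7960i, |z|^2 = 1.0033
Iter 2: z = -0.8720 + 0.1719i, |z|^2 = 0.7899
Iter 3: z = 0.1227 + -1.0958i, |z|^2 = 1.2159
Iter 4: z = -1.7938 + -1.0650i, |z|^2 = 4.3520
Escaped at iteration 4

Answer: no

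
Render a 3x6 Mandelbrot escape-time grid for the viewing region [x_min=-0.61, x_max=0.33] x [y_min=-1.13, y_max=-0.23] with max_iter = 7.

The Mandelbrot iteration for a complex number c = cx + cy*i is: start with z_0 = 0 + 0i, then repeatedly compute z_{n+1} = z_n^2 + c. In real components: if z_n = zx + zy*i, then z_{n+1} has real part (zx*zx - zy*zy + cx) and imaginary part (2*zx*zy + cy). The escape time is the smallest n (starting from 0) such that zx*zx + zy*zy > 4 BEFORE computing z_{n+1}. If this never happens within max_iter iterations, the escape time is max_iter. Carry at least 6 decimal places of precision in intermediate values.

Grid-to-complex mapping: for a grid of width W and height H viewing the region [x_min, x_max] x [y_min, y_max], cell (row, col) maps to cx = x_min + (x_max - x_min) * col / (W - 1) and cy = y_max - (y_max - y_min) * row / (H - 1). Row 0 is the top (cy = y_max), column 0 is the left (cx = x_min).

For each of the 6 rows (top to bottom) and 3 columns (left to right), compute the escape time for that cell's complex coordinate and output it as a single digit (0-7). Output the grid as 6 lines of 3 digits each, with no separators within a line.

Answer: 777
777
777
575
473
352

Derivation:
(row=0, col=0): c = -0.6100 + -0.2300i → escape time 7
(row=0, col=1): c = -0.1400 + -0.2300i → escape time 7
(row=0, col=2): c = 0.3300 + -0.2300i → escape time 7
(row=1, col=0): c = -0.6100 + -0.4100i → escape time 7
(row=1, col=1): c = -0.1400 + -0.4100i → escape time 7
(row=1, col=2): c = 0.3300 + -0.4100i → escape time 7
(row=2, col=0): c = -0.6100 + -0.5900i → escape time 7
(row=2, col=1): c = -0.1400 + -0.5900i → escape time 7
(row=2, col=2): c = 0.3300 + -0.5900i → escape time 7
(row=3, col=0): c = -0.6100 + -0.7700i → escape time 5
(row=3, col=1): c = -0.1400 + -0.7700i → escape time 7
(row=3, col=2): c = 0.3300 + -0.7700i → escape time 5
(row=4, col=0): c = -0.6100 + -0.9500i → escape time 4
(row=4, col=1): c = -0.1400 + -0.9500i → escape time 7
(row=4, col=2): c = 0.3300 + -0.9500i → escape time 3
(row=5, col=0): c = -0.6100 + -1.1300i → escape time 3
(row=5, col=1): c = -0.1400 + -1.1300i → escape time 5
(row=5, col=2): c = 0.3300 + -1.1300i → escape time 2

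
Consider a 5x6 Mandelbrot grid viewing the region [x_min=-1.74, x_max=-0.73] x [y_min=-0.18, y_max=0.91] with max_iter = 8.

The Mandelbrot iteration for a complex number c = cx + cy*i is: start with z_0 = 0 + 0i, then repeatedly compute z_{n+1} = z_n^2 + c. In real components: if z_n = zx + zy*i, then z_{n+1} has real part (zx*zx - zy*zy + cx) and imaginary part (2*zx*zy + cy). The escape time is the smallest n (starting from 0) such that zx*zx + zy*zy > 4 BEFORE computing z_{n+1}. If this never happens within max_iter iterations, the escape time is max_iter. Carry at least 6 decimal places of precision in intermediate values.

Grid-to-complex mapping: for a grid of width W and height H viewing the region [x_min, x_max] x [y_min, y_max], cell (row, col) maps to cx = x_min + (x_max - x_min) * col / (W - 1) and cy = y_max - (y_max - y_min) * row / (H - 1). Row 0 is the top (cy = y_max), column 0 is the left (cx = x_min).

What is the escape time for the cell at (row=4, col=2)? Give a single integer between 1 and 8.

Answer: 8

Derivation:
z_0 = 0 + 0i, c = -1.2350 + 0.0380i
Iter 1: z = -1.2350 + 0.0380i, |z|^2 = 1.5267
Iter 2: z = 0.2888 + -0.0559i, |z|^2 = 0.0865
Iter 3: z = -1.1547 + 0.0057i, |z|^2 = 1.3334
Iter 4: z = 0.0984 + 0.0247i, |z|^2 = 0.0103
Iter 5: z = -1.2259 + 0.0429i, |z|^2 = 1.5048
Iter 6: z = 0.2661 + -0.0671i, |z|^2 = 0.0753
Iter 7: z = -1.1687 + 0.0023i, |z|^2 = 1.3659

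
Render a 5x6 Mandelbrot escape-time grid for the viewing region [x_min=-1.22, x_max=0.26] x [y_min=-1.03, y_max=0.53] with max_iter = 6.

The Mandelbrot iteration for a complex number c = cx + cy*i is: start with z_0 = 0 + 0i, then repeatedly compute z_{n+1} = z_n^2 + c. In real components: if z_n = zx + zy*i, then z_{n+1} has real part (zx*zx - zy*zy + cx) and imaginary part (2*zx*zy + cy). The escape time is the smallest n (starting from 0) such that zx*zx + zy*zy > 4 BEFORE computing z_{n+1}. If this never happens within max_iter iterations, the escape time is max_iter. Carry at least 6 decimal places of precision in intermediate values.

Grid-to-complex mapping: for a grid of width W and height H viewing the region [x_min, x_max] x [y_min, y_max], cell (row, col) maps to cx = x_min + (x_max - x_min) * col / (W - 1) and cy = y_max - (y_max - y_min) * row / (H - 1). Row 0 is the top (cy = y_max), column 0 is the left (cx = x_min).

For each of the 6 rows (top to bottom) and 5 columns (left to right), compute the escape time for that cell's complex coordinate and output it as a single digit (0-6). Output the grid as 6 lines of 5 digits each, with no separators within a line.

(row=0, col=0): c = -1.2200 + 0.5300i → escape time 4
(row=0, col=1): c = -0.8500 + 0.5300i → escape time 5
(row=0, col=2): c = -0.4800 + 0.5300i → escape time 6
(row=0, col=3): c = -0.1100 + 0.5300i → escape time 6
(row=0, col=4): c = 0.2600 + 0.5300i → escape time 6
(row=1, col=0): c = -1.2200 + 0.2180i → escape time 6
(row=1, col=1): c = -0.8500 + 0.2180i → escape time 6
(row=1, col=2): c = -0.4800 + 0.2180i → escape time 6
(row=1, col=3): c = -0.1100 + 0.2180i → escape time 6
(row=1, col=4): c = 0.2600 + 0.2180i → escape time 6
(row=2, col=0): c = -1.2200 + -0.0940i → escape time 6
(row=2, col=1): c = -0.8500 + -0.0940i → escape time 6
(row=2, col=2): c = -0.4800 + -0.0940i → escape time 6
(row=2, col=3): c = -0.1100 + -0.0940i → escape time 6
(row=2, col=4): c = 0.2600 + -0.0940i → escape time 6
(row=3, col=0): c = -1.2200 + -0.4060i → escape time 6
(row=3, col=1): c = -0.8500 + -0.4060i → escape time 6
(row=3, col=2): c = -0.4800 + -0.4060i → escape time 6
(row=3, col=3): c = -0.1100 + -0.4060i → escape time 6
(row=3, col=4): c = 0.2600 + -0.4060i → escape time 6
(row=4, col=0): c = -1.2200 + -0.7180i → escape time 3
(row=4, col=1): c = -0.8500 + -0.7180i → escape time 4
(row=4, col=2): c = -0.4800 + -0.7180i → escape time 6
(row=4, col=3): c = -0.1100 + -0.7180i → escape time 6
(row=4, col=4): c = 0.2600 + -0.7180i → escape time 6
(row=5, col=0): c = -1.2200 + -1.0300i → escape time 3
(row=5, col=1): c = -0.8500 + -1.0300i → escape time 3
(row=5, col=2): c = -0.4800 + -1.0300i → escape time 4
(row=5, col=3): c = -0.1100 + -1.0300i → escape time 6
(row=5, col=4): c = 0.2600 + -1.0300i → escape time 3

Answer: 45666
66666
66666
66666
34666
33463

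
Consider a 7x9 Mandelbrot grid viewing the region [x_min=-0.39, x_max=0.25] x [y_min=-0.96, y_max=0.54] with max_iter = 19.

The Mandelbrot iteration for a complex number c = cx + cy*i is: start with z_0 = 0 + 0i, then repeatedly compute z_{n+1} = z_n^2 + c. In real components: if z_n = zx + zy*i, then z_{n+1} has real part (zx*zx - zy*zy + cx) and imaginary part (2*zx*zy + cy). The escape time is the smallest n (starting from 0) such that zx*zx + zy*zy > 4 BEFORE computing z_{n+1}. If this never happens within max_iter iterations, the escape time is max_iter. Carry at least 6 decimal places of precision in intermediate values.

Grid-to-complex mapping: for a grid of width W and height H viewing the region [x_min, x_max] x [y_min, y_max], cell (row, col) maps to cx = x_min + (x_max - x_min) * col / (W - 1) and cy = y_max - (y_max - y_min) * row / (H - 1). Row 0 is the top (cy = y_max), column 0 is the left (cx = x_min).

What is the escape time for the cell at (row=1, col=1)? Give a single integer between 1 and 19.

z_0 = 0 + 0i, c = -0.2833 + 0.3525i
Iter 1: z = -0.2833 + 0.3525i, |z|^2 = 0.2045
Iter 2: z = -0.3273 + 0.1528i, |z|^2 = 0.1305
Iter 3: z = -0.1995 + 0.2525i, |z|^2 = 0.1036
Iter 4: z = -0.3073 + 0.2517i, |z|^2 = 0.1578
Iter 5: z = -0.2523 + 0.1978i, |z|^2 = 0.1028
Iter 6: z = -0.2588 + 0.2527i, |z|^2 = 0.1308
Iter 7: z = -0.2802 + 0.2217i, |z|^2 = 0.1277
Iter 8: z = -0.2540 + 0.2283i, |z|^2 = 0.1166
Iter 9: z = -0.2709 + 0.2366i, |z|^2 = 0.1294
Iter 10: z = -0.2659 + 0.2243i, |z|^2 = 0.1210
Iter 11: z = -0.2630 + 0.2332i, |z|^2 = 0.1235
Iter 12: z = -0.2686 + 0.2299i, |z|^2 = 0.1250
Iter 13: z = -0.2640 + 0.2290i, |z|^2 = 0.1222
Iter 14: z = -0.2661 + 0.2316i, |z|^2 = 0.1244
Iter 15: z = -0.2662 + 0.2293i, |z|^2 = 0.1234
Iter 16: z = -0.2651 + 0.2305i, |z|^2 = 0.1234
Iter 17: z = -0.2662 + 0.2303i, |z|^2 = 0.1239
Iter 18: z = -0.2655 + 0.2299i, |z|^2 = 0.1234

Answer: 19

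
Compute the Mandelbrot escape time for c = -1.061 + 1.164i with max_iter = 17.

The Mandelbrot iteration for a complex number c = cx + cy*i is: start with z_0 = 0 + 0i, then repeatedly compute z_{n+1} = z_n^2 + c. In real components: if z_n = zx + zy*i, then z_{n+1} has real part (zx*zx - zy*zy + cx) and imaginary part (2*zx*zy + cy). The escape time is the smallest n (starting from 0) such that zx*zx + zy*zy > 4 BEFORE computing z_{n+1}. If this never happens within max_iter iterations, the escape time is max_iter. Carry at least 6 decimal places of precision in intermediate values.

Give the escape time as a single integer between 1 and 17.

z_0 = 0 + 0i, c = -1.0610 + 1.1640i
Iter 1: z = -1.0610 + 1.1640i, |z|^2 = 2.4806
Iter 2: z = -1.2902 + -1.3060i, |z|^2 = 3.3702
Iter 3: z = -1.1021 + 4.5340i, |z|^2 = 21.7714
Escaped at iteration 3

Answer: 3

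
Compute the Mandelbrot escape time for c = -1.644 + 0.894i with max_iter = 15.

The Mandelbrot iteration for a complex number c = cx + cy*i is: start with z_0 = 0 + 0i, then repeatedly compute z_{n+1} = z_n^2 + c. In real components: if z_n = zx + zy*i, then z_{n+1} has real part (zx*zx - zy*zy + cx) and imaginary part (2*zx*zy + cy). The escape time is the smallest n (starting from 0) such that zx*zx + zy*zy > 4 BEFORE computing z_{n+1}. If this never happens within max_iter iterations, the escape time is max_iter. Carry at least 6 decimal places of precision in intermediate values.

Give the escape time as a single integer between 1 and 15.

z_0 = 0 + 0i, c = -1.6440 + 0.8940i
Iter 1: z = -1.6440 + 0.8940i, |z|^2 = 3.5020
Iter 2: z = 0.2595 + -2.0455i, |z|^2 = 4.2513
Escaped at iteration 2

Answer: 2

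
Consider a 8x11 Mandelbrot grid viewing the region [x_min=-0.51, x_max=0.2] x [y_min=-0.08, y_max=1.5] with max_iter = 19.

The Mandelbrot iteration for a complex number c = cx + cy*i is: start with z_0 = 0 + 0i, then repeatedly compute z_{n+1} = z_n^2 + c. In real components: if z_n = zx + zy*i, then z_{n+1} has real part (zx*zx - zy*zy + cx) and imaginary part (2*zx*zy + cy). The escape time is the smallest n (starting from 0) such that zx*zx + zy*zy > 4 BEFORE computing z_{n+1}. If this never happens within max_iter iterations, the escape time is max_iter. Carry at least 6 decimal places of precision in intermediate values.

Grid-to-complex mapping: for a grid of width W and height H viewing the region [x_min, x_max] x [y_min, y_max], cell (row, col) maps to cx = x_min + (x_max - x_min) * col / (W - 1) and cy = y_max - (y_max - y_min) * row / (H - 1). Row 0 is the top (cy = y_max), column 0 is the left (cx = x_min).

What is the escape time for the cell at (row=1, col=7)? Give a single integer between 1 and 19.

Answer: 2

Derivation:
z_0 = 0 + 0i, c = 0.2000 + 1.3420i
Iter 1: z = 0.2000 + 1.3420i, |z|^2 = 1.8410
Iter 2: z = -1.5610 + 1.8788i, |z|^2 = 5.9665
Escaped at iteration 2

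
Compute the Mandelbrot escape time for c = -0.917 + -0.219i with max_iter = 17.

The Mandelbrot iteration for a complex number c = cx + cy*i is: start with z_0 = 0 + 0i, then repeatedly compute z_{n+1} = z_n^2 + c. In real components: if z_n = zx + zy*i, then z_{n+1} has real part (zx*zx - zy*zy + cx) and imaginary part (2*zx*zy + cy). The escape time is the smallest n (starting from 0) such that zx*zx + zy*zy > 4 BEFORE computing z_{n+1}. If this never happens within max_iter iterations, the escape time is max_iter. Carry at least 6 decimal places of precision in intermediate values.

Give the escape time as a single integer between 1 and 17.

Answer: 17

Derivation:
z_0 = 0 + 0i, c = -0.9170 + -0.2190i
Iter 1: z = -0.9170 + -0.2190i, |z|^2 = 0.8889
Iter 2: z = -0.1241 + 0.1826i, |z|^2 = 0.0488
Iter 3: z = -0.9350 + -0.2643i, |z|^2 = 0.9440
Iter 4: z = -0.1127 + 0.2753i, |z|^2 = 0.0885
Iter 5: z = -0.9801 + -0.2810i, |z|^2 = 1.0395
Iter 6: z = -0.0355 + 0.3319i, |z|^2 = 0.1114
Iter 7: z = -1.0259 + -0.2425i, |z|^2 = 1.1113
Iter 8: z = 0.0766 + 0.2786i, |z|^2 = 0.0835
Iter 9: z = -0.9888 + -0.1763i, |z|^2 = 1.0087
Iter 10: z = 0.0296 + 0.1296i, |z|^2 = 0.0177
Iter 11: z = -0.9329 + -0.2113i, |z|^2 = 0.9150
Iter 12: z = -0.0913 + 0.1753i, |z|^2 = 0.0391
Iter 13: z = -0.9394 + -0.2510i, |z|^2 = 0.9455
Iter 14: z = -0.0975 + 0.2526i, |z|^2 = 0.0733
Iter 15: z = -0.9713 + -0.2683i, |z|^2 = 1.0154
Iter 16: z = -0.0456 + 0.3022i, |z|^2 = 0.0934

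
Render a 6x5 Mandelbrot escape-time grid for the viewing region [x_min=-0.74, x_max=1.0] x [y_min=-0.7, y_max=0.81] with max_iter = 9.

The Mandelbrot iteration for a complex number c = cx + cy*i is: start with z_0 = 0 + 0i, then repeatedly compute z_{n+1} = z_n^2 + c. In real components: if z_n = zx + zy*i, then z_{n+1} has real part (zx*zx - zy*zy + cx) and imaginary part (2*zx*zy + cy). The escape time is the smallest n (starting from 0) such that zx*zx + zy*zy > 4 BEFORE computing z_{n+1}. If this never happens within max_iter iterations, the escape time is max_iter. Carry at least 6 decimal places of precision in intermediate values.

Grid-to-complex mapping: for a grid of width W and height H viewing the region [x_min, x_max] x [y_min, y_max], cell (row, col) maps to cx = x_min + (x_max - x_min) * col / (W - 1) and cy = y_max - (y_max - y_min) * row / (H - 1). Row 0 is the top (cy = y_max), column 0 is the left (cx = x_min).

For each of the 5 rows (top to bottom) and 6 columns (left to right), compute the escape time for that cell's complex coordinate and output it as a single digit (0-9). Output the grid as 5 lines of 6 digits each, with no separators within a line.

(row=0, col=0): c = -0.7400 + 0.8100i → escape time 4
(row=0, col=1): c = -0.3920 + 0.8100i → escape time 6
(row=0, col=2): c = -0.0440 + 0.8100i → escape time 9
(row=0, col=3): c = 0.3040 + 0.8100i → escape time 4
(row=0, col=4): c = 0.6520 + 0.8100i → escape time 3
(row=0, col=5): c = 1.0000 + 0.8100i → escape time 2
(row=1, col=0): c = -0.7400 + 0.4325i → escape time 8
(row=1, col=1): c = -0.3920 + 0.4325i → escape time 9
(row=1, col=2): c = -0.0440 + 0.4325i → escape time 9
(row=1, col=3): c = 0.3040 + 0.4325i → escape time 9
(row=1, col=4): c = 0.6520 + 0.4325i → escape time 3
(row=1, col=5): c = 1.0000 + 0.4325i → escape time 2
(row=2, col=0): c = -0.7400 + 0.0550i → escape time 9
(row=2, col=1): c = -0.3920 + 0.0550i → escape time 9
(row=2, col=2): c = -0.0440 + 0.0550i → escape time 9
(row=2, col=3): c = 0.3040 + 0.0550i → escape time 9
(row=2, col=4): c = 0.6520 + 0.0550i → escape time 4
(row=2, col=5): c = 1.0000 + 0.0550i → escape time 2
(row=3, col=0): c = -0.7400 + -0.3225i → escape time 9
(row=3, col=1): c = -0.3920 + -0.3225i → escape time 9
(row=3, col=2): c = -0.0440 + -0.3225i → escape time 9
(row=3, col=3): c = 0.3040 + -0.3225i → escape time 9
(row=3, col=4): c = 0.6520 + -0.3225i → escape time 3
(row=3, col=5): c = 1.0000 + -0.3225i → escape time 2
(row=4, col=0): c = -0.7400 + -0.7000i → escape time 5
(row=4, col=1): c = -0.3920 + -0.7000i → escape time 8
(row=4, col=2): c = -0.0440 + -0.7000i → escape time 9
(row=4, col=3): c = 0.3040 + -0.7000i → escape time 6
(row=4, col=4): c = 0.6520 + -0.7000i → escape time 3
(row=4, col=5): c = 1.0000 + -0.7000i → escape time 2

Answer: 469432
899932
999942
999932
589632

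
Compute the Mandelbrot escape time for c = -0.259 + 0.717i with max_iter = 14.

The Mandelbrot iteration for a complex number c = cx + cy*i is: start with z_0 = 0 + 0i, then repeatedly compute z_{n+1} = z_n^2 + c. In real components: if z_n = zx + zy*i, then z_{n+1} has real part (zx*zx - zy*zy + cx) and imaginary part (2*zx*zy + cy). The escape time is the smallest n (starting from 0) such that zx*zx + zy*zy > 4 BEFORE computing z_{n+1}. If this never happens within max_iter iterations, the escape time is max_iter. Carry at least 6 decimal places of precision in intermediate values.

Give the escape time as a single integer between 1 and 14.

z_0 = 0 + 0i, c = -0.2590 + 0.7170i
Iter 1: z = -0.2590 + 0.7170i, |z|^2 = 0.5812
Iter 2: z = -0.7060 + 0.3456i, |z|^2 = 0.6179
Iter 3: z = 0.1200 + 0.2290i, |z|^2 = 0.0669
Iter 4: z = -0.2970 + 0.7720i, |z|^2 = 0.6842
Iter 5: z = -0.7667 + 0.2584i, |z|^2 = 0.6546
Iter 6: z = 0.2621 + 0.3208i, |z|^2 = 0.1716
Iter 7: z = -0.2932 + 0.8851i, |z|^2 = 0.8695
Iter 8: z = -0.9565 + 0.1979i, |z|^2 = 0.9540
Iter 9: z = 0.6167 + 0.3384i, |z|^2 = 0.4949
Iter 10: z = 0.0068 + 1.1344i, |z|^2 = 1.2870
Iter 11: z = -1.5459 + 0.7324i, |z|^2 = 2.9262
Iter 12: z = 1.5943 + -1.5476i, |z|^2 = 4.9366
Escaped at iteration 12

Answer: 12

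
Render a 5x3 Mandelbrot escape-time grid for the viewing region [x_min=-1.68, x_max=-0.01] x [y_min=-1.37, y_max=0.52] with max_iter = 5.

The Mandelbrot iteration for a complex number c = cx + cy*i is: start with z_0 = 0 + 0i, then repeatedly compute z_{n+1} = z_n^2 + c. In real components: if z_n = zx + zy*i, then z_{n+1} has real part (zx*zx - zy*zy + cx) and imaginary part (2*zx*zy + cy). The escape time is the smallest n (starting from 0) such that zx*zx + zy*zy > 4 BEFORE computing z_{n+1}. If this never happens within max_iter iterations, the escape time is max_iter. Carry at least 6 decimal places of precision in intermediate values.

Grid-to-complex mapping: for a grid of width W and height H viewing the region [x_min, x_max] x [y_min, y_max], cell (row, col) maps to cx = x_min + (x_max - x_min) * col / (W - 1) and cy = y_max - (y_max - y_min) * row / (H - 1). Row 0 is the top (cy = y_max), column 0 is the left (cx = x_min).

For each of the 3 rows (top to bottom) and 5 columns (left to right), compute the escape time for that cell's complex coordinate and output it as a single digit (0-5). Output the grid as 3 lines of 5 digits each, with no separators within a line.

(row=0, col=0): c = -1.6800 + 0.5200i → escape time 3
(row=0, col=1): c = -1.2625 + 0.5200i → escape time 4
(row=0, col=2): c = -0.8450 + 0.5200i → escape time 5
(row=0, col=3): c = -0.4275 + 0.5200i → escape time 5
(row=0, col=4): c = -0.0100 + 0.5200i → escape time 5
(row=1, col=0): c = -1.6800 + -0.4250i → escape time 3
(row=1, col=1): c = -1.2625 + -0.4250i → escape time 5
(row=1, col=2): c = -0.8450 + -0.4250i → escape time 5
(row=1, col=3): c = -0.4275 + -0.4250i → escape time 5
(row=1, col=4): c = -0.0100 + -0.4250i → escape time 5
(row=2, col=0): c = -1.6800 + -1.3700i → escape time 1
(row=2, col=1): c = -1.2625 + -1.3700i → escape time 2
(row=2, col=2): c = -0.8450 + -1.3700i → escape time 2
(row=2, col=3): c = -0.4275 + -1.3700i → escape time 2
(row=2, col=4): c = -0.0100 + -1.3700i → escape time 2

Answer: 34555
35555
12222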